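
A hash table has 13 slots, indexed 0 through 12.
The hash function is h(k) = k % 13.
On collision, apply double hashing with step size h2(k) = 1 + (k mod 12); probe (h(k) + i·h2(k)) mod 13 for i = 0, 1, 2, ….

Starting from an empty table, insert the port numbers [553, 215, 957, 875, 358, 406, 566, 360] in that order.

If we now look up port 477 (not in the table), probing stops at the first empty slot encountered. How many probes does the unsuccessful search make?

4

553 hashes to 7; slot 7 is free => place at 7.
215 hashes to 7, h2=12; 7 taken => place at 6.
957 hashes to 8; slot 8 is free => place at 8.
875 hashes to 4; slot 4 is free => place at 4.
358 hashes to 7, h2=11; 7 taken => place at 5.
406 hashes to 3; slot 3 is free => place at 3.
566 hashes to 7, h2=3; 7 taken => place at 10.
360 hashes to 9; slot 9 is free => place at 9.
Table: [., ., ., 406, 875, 358, 215, 553, 957, 360, 566, ., .]
Lookup 477: h=9, h2=10, probe 9,6,3,0 → slot 0 empty, not found.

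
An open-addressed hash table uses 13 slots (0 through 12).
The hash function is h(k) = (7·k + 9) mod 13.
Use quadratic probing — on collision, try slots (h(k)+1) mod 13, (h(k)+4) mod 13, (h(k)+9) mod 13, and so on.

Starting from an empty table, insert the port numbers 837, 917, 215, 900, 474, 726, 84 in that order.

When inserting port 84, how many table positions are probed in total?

2

837: h=5 => slot 5
917: h=6 => slot 6
215: h=6, probe 6,7 => slot 7
900: h=4 => slot 4
474: h=12 => slot 12
726: h=8 => slot 8
84: h=12, probe 12,0 => slot 0
Table: [84, ., ., ., 900, 837, 917, 215, 726, ., ., ., 474]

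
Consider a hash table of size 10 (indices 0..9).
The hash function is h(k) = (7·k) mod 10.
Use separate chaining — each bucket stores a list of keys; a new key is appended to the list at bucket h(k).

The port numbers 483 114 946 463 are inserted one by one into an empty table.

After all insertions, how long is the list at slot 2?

483 -> bucket 1
114 -> bucket 8
946 -> bucket 2
463 -> bucket 1 (collision)
Final buckets:
0: —
1: 483 -> 463
2: 946
3: —
4: —
5: —
6: —
7: —
8: 114
9: —

1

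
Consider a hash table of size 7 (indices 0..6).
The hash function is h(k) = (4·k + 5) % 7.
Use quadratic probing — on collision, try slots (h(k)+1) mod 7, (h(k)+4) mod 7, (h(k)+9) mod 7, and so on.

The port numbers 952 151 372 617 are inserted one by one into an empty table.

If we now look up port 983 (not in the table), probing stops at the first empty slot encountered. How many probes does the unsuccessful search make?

952 hashes to 5; slot 5 is free -> place at 5.
151 hashes to 0; slot 0 is free -> place at 0.
372 hashes to 2; slot 2 is free -> place at 2.
617 hashes to 2; 2 taken -> place at 3.
Table: [151, —, 372, 617, —, 952, —]
Lookup 983: h=3, probe 3,4 → slot 4 empty, not found.

2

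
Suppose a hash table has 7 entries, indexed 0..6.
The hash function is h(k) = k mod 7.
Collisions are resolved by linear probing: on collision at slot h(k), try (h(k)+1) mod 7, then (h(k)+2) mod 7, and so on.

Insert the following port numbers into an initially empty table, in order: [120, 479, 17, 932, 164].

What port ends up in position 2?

932

120 hashes to 1; slot 1 is free => place at 1.
479 hashes to 3; slot 3 is free => place at 3.
17 hashes to 3; 3 taken => place at 4.
932 hashes to 1; 1 taken => place at 2.
164 hashes to 3; 3,4 taken => place at 5.
Table: [-, 120, 932, 479, 17, 164, -]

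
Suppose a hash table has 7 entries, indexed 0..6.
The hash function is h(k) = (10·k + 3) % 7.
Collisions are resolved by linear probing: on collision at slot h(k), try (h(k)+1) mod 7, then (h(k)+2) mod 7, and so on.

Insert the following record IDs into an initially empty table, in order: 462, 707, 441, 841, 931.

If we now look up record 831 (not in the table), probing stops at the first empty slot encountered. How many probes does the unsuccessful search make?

5

462: h=3 => slot 3
707: h=3, probe 3,4 => slot 4
441: h=3, probe 3,4,5 => slot 5
841: h=6 => slot 6
931: h=3, probe 3,4,5,6,0 => slot 0
Table: [931, ., ., 462, 707, 441, 841]
Lookup 831: h=4, probe 4,5,6,0,1 → slot 1 empty, not found.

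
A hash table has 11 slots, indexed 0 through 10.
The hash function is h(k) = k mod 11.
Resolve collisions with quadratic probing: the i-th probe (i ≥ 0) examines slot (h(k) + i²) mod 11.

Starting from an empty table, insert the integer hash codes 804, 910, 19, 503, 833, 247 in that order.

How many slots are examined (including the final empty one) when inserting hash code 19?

2

804 hashes to 1; slot 1 is free -> place at 1.
910 hashes to 8; slot 8 is free -> place at 8.
19 hashes to 8; 8 taken -> place at 9.
503 hashes to 8; 8,9,1 taken -> place at 6.
833 hashes to 8; 8,9,1,6 taken -> place at 2.
247 hashes to 5; slot 5 is free -> place at 5.
Table: [., 804, 833, ., ., 247, 503, ., 910, 19, .]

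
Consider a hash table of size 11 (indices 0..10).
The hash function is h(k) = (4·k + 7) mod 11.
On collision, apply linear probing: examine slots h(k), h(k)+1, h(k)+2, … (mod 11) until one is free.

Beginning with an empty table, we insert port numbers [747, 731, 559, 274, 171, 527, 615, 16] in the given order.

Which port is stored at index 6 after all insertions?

527

747 hashes to 3; slot 3 is free -> place at 3.
731 hashes to 5; slot 5 is free -> place at 5.
559 hashes to 10; slot 10 is free -> place at 10.
274 hashes to 3; 3 taken -> place at 4.
171 hashes to 9; slot 9 is free -> place at 9.
527 hashes to 3; 3,4,5 taken -> place at 6.
615 hashes to 3; 3,4,5,6 taken -> place at 7.
16 hashes to 5; 5,6,7 taken -> place at 8.
Table: [_, _, _, 747, 274, 731, 527, 615, 16, 171, 559]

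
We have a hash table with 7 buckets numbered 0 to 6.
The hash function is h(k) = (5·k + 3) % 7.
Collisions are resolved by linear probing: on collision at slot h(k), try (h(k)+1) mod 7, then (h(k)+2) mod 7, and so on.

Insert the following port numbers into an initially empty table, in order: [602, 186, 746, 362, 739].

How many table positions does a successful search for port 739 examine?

Insert 602: h=3, slot 3 empty → index 3.
Insert 186: h=2, slot 2 empty → index 2.
Insert 746: h=2, slots 2,3 occupied → index 4.
Insert 362: h=0, slot 0 empty → index 0.
Insert 739: h=2, slots 2,3,4 occupied → index 5.
Table: [362, —, 186, 602, 746, 739, —]
Lookup 739: h=2, probe 2,3,4,5 → found at 5.

4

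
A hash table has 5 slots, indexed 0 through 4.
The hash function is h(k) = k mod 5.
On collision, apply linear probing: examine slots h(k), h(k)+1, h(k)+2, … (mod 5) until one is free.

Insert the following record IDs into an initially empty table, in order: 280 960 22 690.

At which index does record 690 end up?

3

280 hashes to 0; slot 0 is free -> place at 0.
960 hashes to 0; 0 taken -> place at 1.
22 hashes to 2; slot 2 is free -> place at 2.
690 hashes to 0; 0,1,2 taken -> place at 3.
Table: [280, 960, 22, 690, .]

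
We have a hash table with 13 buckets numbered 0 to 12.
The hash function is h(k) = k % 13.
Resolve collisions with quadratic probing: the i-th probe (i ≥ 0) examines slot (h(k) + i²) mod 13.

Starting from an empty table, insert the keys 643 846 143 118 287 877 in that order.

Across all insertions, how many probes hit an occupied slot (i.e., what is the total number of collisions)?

4

643 hashes to 6; slot 6 is free → place at 6.
846 hashes to 1; slot 1 is free → place at 1.
143 hashes to 0; slot 0 is free → place at 0.
118 hashes to 1; 1 taken → place at 2.
287 hashes to 1; 1,2 taken → place at 5.
877 hashes to 6; 6 taken → place at 7.
Table: [143, 846, 118, -, -, 287, 643, 877, -, -, -, -, -]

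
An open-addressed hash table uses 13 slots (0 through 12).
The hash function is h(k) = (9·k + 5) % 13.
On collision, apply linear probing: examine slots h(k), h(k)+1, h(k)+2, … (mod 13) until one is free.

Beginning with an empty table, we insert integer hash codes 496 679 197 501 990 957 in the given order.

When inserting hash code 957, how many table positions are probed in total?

2

496 hashes to 10; slot 10 is free -> place at 10.
679 hashes to 6; slot 6 is free -> place at 6.
197 hashes to 10; 10 taken -> place at 11.
501 hashes to 3; slot 3 is free -> place at 3.
990 hashes to 10; 10,11 taken -> place at 12.
957 hashes to 12; 12 taken -> place at 0.
Table: [957, ., ., 501, ., ., 679, ., ., ., 496, 197, 990]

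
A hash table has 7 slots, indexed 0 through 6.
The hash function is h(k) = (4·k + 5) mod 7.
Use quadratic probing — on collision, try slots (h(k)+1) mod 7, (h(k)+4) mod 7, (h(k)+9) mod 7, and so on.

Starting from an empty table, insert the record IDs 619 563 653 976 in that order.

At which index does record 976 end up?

0

619: h=3 → slot 3
563: h=3, probe 3,4 → slot 4
653: h=6 → slot 6
976: h=3, probe 3,4,0 → slot 0
Table: [976, _, _, 619, 563, _, 653]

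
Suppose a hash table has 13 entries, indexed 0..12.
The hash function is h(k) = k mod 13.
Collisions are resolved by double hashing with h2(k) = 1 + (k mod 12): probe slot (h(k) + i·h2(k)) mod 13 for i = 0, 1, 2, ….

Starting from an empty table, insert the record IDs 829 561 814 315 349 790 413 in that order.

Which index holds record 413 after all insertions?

9

829 hashes to 10; slot 10 is free -> place at 10.
561 hashes to 2; slot 2 is free -> place at 2.
814 hashes to 8; slot 8 is free -> place at 8.
315 hashes to 3; slot 3 is free -> place at 3.
349 hashes to 11; slot 11 is free -> place at 11.
790 hashes to 10, h2=11; 10,8 taken -> place at 6.
413 hashes to 10, h2=6; 10,3 taken -> place at 9.
Table: [—, —, 561, 315, —, —, 790, —, 814, 413, 829, 349, —]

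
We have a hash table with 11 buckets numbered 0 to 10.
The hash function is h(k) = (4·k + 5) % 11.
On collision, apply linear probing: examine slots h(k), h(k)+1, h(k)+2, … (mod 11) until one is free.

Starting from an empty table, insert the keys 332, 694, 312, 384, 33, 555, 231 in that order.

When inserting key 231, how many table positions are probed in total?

2

Insert 332: h=2, slot 2 empty => index 2.
Insert 694: h=9, slot 9 empty => index 9.
Insert 312: h=10, slot 10 empty => index 10.
Insert 384: h=1, slot 1 empty => index 1.
Insert 33: h=5, slot 5 empty => index 5.
Insert 555: h=3, slot 3 empty => index 3.
Insert 231: h=5, slot 5 occupied => index 6.
Table: [_, 384, 332, 555, _, 33, 231, _, _, 694, 312]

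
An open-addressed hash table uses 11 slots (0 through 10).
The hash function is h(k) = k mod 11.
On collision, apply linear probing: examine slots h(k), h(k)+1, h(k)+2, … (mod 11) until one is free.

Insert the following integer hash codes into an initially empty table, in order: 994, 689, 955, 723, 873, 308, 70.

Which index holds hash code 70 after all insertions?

6

Insert 994: h=4, slot 4 empty => index 4.
Insert 689: h=7, slot 7 empty => index 7.
Insert 955: h=9, slot 9 empty => index 9.
Insert 723: h=8, slot 8 empty => index 8.
Insert 873: h=4, slot 4 occupied => index 5.
Insert 308: h=0, slot 0 empty => index 0.
Insert 70: h=4, slots 4,5 occupied => index 6.
Table: [308, _, _, _, 994, 873, 70, 689, 723, 955, _]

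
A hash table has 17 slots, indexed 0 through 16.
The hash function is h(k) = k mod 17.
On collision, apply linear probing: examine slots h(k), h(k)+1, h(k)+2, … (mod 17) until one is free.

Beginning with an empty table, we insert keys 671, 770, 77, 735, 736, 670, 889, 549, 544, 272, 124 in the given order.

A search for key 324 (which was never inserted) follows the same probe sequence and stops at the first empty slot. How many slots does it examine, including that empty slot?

671: h=8 => slot 8
770: h=5 => slot 5
77: h=9 => slot 9
735: h=4 => slot 4
736: h=5, probe 5,6 => slot 6
670: h=7 => slot 7
889: h=5, probe 5,6,7,8,9,10 => slot 10
549: h=5, probe 5,6,7,8,9,10,11 => slot 11
544: h=0 => slot 0
272: h=0, probe 0,1 => slot 1
124: h=5, probe 5,6,7,8,9,10,11,12 => slot 12
Table: [544, 272, -, -, 735, 770, 736, 670, 671, 77, 889, 549, 124, -, -, -, -]
Lookup 324: h=1, probe 1,2 → slot 2 empty, not found.

2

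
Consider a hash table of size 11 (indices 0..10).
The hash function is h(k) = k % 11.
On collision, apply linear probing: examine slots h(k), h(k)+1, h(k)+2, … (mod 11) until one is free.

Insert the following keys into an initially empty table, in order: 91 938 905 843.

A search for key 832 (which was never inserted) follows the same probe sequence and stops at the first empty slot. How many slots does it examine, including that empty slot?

2

Insert 91: h=3, slot 3 empty → index 3.
Insert 938: h=3, slot 3 occupied → index 4.
Insert 905: h=3, slots 3,4 occupied → index 5.
Insert 843: h=7, slot 7 empty → index 7.
Table: [∅, ∅, ∅, 91, 938, 905, ∅, 843, ∅, ∅, ∅]
Lookup 832: h=7, probe 7,8 → slot 8 empty, not found.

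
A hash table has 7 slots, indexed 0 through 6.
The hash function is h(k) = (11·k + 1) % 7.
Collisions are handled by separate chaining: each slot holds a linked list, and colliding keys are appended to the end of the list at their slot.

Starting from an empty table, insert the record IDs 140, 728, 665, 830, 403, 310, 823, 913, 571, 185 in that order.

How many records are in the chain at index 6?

140 → bucket 1
728 → bucket 1 (collision)
665 → bucket 1 (collision)
830 → bucket 3
403 → bucket 3 (collision)
310 → bucket 2
823 → bucket 3 (collision)
913 → bucket 6
571 → bucket 3 (collision)
185 → bucket 6 (collision)
Final buckets:
0: -
1: 140 -> 728 -> 665
2: 310
3: 830 -> 403 -> 823 -> 571
4: -
5: -
6: 913 -> 185

2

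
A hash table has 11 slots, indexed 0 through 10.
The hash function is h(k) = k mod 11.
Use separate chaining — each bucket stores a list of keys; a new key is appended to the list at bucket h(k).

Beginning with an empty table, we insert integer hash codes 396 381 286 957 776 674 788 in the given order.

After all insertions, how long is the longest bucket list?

396 → bucket 0
381 → bucket 7
286 → bucket 0 (collision)
957 → bucket 0 (collision)
776 → bucket 6
674 → bucket 3
788 → bucket 7 (collision)
Final buckets:
0: 396 -> 286 -> 957
1: —
2: —
3: 674
4: —
5: —
6: 776
7: 381 -> 788
8: —
9: —
10: —

3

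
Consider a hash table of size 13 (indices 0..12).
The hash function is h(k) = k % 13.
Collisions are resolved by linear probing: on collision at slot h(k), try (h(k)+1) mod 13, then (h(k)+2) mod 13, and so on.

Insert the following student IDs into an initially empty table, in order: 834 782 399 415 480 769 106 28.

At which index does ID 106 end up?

5

834: h=2 => slot 2
782: h=2, probe 2,3 => slot 3
399: h=9 => slot 9
415: h=12 => slot 12
480: h=12, probe 12,0 => slot 0
769: h=2, probe 2,3,4 => slot 4
106: h=2, probe 2,3,4,5 => slot 5
28: h=2, probe 2,3,4,5,6 => slot 6
Table: [480, —, 834, 782, 769, 106, 28, —, —, 399, —, —, 415]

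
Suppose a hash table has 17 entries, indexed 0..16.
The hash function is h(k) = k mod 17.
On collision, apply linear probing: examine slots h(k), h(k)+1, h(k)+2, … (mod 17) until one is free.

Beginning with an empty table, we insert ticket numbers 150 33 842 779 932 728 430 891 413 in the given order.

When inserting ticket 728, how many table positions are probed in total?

5

Insert 150: h=14, slot 14 empty → index 14.
Insert 33: h=16, slot 16 empty → index 16.
Insert 842: h=9, slot 9 empty → index 9.
Insert 779: h=14, slot 14 occupied → index 15.
Insert 932: h=14, slots 14,15,16 occupied → index 0.
Insert 728: h=14, slots 14,15,16,0 occupied → index 1.
Insert 430: h=5, slot 5 empty → index 5.
Insert 891: h=7, slot 7 empty → index 7.
Insert 413: h=5, slot 5 occupied → index 6.
Table: [932, 728, _, _, _, 430, 413, 891, _, 842, _, _, _, _, 150, 779, 33]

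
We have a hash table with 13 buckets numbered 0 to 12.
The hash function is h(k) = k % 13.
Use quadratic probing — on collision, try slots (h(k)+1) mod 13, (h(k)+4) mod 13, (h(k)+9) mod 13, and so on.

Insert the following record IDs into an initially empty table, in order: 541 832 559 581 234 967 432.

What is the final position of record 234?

541: h=8 => slot 8
832: h=0 => slot 0
559: h=0, probe 0,1 => slot 1
581: h=9 => slot 9
234: h=0, probe 0,1,4 => slot 4
967: h=5 => slot 5
432: h=3 => slot 3
Table: [832, 559, —, 432, 234, 967, —, —, 541, 581, —, —, —]

4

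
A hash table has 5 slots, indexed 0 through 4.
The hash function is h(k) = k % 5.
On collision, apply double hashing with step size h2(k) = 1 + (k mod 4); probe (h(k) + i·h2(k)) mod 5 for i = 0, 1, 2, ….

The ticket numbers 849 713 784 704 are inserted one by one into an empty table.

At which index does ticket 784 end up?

849 hashes to 4; slot 4 is free => place at 4.
713 hashes to 3; slot 3 is free => place at 3.
784 hashes to 4, h2=1; 4 taken => place at 0.
704 hashes to 4, h2=1; 4,0 taken => place at 1.
Table: [784, 704, —, 713, 849]

0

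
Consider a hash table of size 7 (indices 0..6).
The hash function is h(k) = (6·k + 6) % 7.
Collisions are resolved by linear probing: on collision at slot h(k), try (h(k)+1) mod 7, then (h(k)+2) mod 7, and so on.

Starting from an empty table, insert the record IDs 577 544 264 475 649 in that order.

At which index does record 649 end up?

4

577 hashes to 3; slot 3 is free -> place at 3.
544 hashes to 1; slot 1 is free -> place at 1.
264 hashes to 1; 1 taken -> place at 2.
475 hashes to 0; slot 0 is free -> place at 0.
649 hashes to 1; 1,2,3 taken -> place at 4.
Table: [475, 544, 264, 577, 649, -, -]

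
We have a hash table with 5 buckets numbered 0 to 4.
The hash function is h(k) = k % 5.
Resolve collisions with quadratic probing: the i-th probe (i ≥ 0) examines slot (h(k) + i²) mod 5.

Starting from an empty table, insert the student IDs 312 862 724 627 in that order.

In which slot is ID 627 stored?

Insert 312: h=2, slot 2 empty -> index 2.
Insert 862: h=2, slot 2 occupied -> index 3.
Insert 724: h=4, slot 4 empty -> index 4.
Insert 627: h=2, slots 2,3 occupied -> index 1.
Table: [., 627, 312, 862, 724]

1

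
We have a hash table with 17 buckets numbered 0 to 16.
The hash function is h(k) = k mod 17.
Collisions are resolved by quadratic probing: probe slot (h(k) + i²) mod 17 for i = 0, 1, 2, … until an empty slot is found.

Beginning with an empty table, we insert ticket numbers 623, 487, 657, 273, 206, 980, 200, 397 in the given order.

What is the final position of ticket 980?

Insert 623: h=11, slot 11 empty -> index 11.
Insert 487: h=11, slot 11 occupied -> index 12.
Insert 657: h=11, slots 11,12 occupied -> index 15.
Insert 273: h=1, slot 1 empty -> index 1.
Insert 206: h=2, slot 2 empty -> index 2.
Insert 980: h=11, slots 11,12,15 occupied -> index 3.
Insert 200: h=13, slot 13 empty -> index 13.
Insert 397: h=6, slot 6 empty -> index 6.
Table: [—, 273, 206, 980, —, —, 397, —, —, —, —, 623, 487, 200, —, 657, —]

3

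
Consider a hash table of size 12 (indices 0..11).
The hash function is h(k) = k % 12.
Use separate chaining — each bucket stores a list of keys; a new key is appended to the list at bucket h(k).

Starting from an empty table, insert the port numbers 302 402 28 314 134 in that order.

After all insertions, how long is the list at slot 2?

3

Insert 302: h=2, bucket 2 empty -> new chain.
Insert 402: h=6, bucket 6 empty -> new chain.
Insert 28: h=4, bucket 4 empty -> new chain.
Insert 314: h=2, bucket 2 nonempty -> append to chain.
Insert 134: h=2, bucket 2 nonempty -> append to chain.
Final buckets:
0: -
1: -
2: 302 -> 314 -> 134
3: -
4: 28
5: -
6: 402
7: -
8: -
9: -
10: -
11: -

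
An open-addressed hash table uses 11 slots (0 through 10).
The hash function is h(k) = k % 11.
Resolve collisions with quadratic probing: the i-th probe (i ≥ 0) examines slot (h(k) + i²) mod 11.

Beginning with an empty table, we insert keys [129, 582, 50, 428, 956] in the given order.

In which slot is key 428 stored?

0

129 hashes to 8; slot 8 is free => place at 8.
582 hashes to 10; slot 10 is free => place at 10.
50 hashes to 6; slot 6 is free => place at 6.
428 hashes to 10; 10 taken => place at 0.
956 hashes to 10; 10,0 taken => place at 3.
Table: [428, _, _, 956, _, _, 50, _, 129, _, 582]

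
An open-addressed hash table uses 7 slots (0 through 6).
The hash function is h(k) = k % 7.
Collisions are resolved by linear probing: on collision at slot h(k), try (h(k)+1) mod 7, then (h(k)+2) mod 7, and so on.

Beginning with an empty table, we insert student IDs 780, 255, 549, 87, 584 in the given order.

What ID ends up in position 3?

Insert 780: h=3, slot 3 empty => index 3.
Insert 255: h=3, slot 3 occupied => index 4.
Insert 549: h=3, slots 3,4 occupied => index 5.
Insert 87: h=3, slots 3,4,5 occupied => index 6.
Insert 584: h=3, slots 3,4,5,6 occupied => index 0.
Table: [584, _, _, 780, 255, 549, 87]

780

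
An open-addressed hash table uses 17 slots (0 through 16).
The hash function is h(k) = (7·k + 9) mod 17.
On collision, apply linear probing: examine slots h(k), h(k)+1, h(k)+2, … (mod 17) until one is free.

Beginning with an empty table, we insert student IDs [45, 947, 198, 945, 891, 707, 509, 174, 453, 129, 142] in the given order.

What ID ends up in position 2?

45 hashes to 1; slot 1 is free → place at 1.
947 hashes to 8; slot 8 is free → place at 8.
198 hashes to 1; 1 taken → place at 2.
945 hashes to 11; slot 11 is free → place at 11.
891 hashes to 7; slot 7 is free → place at 7.
707 hashes to 11; 11 taken → place at 12.
509 hashes to 2; 2 taken → place at 3.
174 hashes to 3; 3 taken → place at 4.
453 hashes to 1; 1,2,3,4 taken → place at 5.
129 hashes to 11; 11,12 taken → place at 13.
142 hashes to 0; slot 0 is free → place at 0.
Table: [142, 45, 198, 509, 174, 453, —, 891, 947, —, —, 945, 707, 129, —, —, —]

198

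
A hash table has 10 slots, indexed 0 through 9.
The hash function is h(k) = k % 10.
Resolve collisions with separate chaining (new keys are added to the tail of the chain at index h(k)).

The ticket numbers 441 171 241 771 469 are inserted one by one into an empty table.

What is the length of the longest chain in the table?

4

441 → bucket 1
171 → bucket 1 (collision)
241 → bucket 1 (collision)
771 → bucket 1 (collision)
469 → bucket 9
Final buckets:
0: _
1: 441 -> 171 -> 241 -> 771
2: _
3: _
4: _
5: _
6: _
7: _
8: _
9: 469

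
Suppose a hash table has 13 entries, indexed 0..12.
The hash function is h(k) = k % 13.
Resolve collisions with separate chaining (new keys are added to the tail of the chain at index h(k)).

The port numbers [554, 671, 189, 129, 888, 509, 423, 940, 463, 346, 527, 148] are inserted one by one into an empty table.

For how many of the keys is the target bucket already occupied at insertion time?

6

Insert 554: h=8, bucket 8 empty -> new chain.
Insert 671: h=8, bucket 8 nonempty -> append to chain.
Insert 189: h=7, bucket 7 empty -> new chain.
Insert 129: h=12, bucket 12 empty -> new chain.
Insert 888: h=4, bucket 4 empty -> new chain.
Insert 509: h=2, bucket 2 empty -> new chain.
Insert 423: h=7, bucket 7 nonempty -> append to chain.
Insert 940: h=4, bucket 4 nonempty -> append to chain.
Insert 463: h=8, bucket 8 nonempty -> append to chain.
Insert 346: h=8, bucket 8 nonempty -> append to chain.
Insert 527: h=7, bucket 7 nonempty -> append to chain.
Insert 148: h=5, bucket 5 empty -> new chain.
Final buckets:
0: _
1: _
2: 509
3: _
4: 888 -> 940
5: 148
6: _
7: 189 -> 423 -> 527
8: 554 -> 671 -> 463 -> 346
9: _
10: _
11: _
12: 129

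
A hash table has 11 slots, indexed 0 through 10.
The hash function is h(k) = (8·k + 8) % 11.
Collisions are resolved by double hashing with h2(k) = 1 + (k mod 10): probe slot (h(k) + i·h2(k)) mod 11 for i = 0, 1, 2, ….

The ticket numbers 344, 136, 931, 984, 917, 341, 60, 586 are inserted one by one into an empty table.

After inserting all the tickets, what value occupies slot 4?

Insert 344: h=10, slot 10 empty => index 10.
Insert 136: h=7, slot 7 empty => index 7.
Insert 931: h=9, slot 9 empty => index 9.
Insert 984: h=4, slot 4 empty => index 4.
Insert 917: h=7, h2=8, slots 7,4 occupied => index 1.
Insert 341: h=8, slot 8 empty => index 8.
Insert 60: h=4, h2=1, slot 4 occupied => index 5.
Insert 586: h=10, h2=7, slot 10 occupied => index 6.
Table: [∅, 917, ∅, ∅, 984, 60, 586, 136, 341, 931, 344]

984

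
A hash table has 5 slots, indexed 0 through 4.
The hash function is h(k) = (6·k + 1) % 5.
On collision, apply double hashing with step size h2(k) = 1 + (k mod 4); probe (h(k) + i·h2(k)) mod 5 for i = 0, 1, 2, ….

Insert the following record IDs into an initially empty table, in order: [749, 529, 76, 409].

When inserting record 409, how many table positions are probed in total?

749 hashes to 0; slot 0 is free → place at 0.
529 hashes to 0, h2=2; 0 taken → place at 2.
76 hashes to 2, h2=1; 2 taken → place at 3.
409 hashes to 0, h2=2; 0,2 taken → place at 4.
Table: [749, -, 529, 76, 409]

3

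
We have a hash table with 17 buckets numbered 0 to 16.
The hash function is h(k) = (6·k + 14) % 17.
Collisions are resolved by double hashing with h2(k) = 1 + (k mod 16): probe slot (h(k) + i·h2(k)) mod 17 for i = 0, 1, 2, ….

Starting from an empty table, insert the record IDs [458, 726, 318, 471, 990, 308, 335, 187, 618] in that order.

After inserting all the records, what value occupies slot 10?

458: h=8 -> slot 8
726: h=1 -> slot 1
318: h=1, h2=15, probe 1,16 -> slot 16
471: h=1, h2=8, probe 1,9 -> slot 9
990: h=4 -> slot 4
308: h=9, h2=5, probe 9,14 -> slot 14
335: h=1, h2=16, probe 1,0 -> slot 0
187: h=14, h2=12, probe 14,9,4,16,11 -> slot 11
618: h=16, h2=11, probe 16,10 -> slot 10
Table: [335, 726, -, -, 990, -, -, -, 458, 471, 618, 187, -, -, 308, -, 318]

618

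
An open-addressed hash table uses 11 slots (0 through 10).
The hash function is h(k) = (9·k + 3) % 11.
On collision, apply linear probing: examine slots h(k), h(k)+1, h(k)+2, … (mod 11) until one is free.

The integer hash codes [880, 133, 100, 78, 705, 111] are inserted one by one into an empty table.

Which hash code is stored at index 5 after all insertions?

705

Insert 880: h=3, slot 3 empty => index 3.
Insert 133: h=1, slot 1 empty => index 1.
Insert 100: h=1, slot 1 occupied => index 2.
Insert 78: h=1, slots 1,2,3 occupied => index 4.
Insert 705: h=1, slots 1,2,3,4 occupied => index 5.
Insert 111: h=1, slots 1,2,3,4,5 occupied => index 6.
Table: [., 133, 100, 880, 78, 705, 111, ., ., ., .]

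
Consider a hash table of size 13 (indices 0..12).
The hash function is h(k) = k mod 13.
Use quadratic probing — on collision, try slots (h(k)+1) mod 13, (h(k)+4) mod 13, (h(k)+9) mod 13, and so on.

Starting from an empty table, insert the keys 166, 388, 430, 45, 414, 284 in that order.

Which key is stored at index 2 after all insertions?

166 hashes to 10; slot 10 is free → place at 10.
388 hashes to 11; slot 11 is free → place at 11.
430 hashes to 1; slot 1 is free → place at 1.
45 hashes to 6; slot 6 is free → place at 6.
414 hashes to 11; 11 taken → place at 12.
284 hashes to 11; 11,12 taken → place at 2.
Table: [., 430, 284, ., ., ., 45, ., ., ., 166, 388, 414]

284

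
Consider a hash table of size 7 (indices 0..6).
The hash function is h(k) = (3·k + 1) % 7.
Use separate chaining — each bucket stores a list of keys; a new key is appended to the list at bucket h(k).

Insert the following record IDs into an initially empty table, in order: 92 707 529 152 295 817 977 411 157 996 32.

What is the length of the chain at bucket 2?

3

92 → bucket 4
707 → bucket 1
529 → bucket 6
152 → bucket 2
295 → bucket 4 (collision)
817 → bucket 2 (collision)
977 → bucket 6 (collision)
411 → bucket 2 (collision)
157 → bucket 3
996 → bucket 0
32 → bucket 6 (collision)
Final buckets:
0: 996
1: 707
2: 152 -> 817 -> 411
3: 157
4: 92 -> 295
5: -
6: 529 -> 977 -> 32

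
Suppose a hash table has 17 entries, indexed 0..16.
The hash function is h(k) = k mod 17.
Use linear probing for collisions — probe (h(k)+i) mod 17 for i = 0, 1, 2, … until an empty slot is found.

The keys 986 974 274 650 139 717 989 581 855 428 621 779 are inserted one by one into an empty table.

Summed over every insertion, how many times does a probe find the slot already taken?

25

986: h=0 → slot 0
974: h=5 → slot 5
274: h=2 → slot 2
650: h=4 → slot 4
139: h=3 → slot 3
717: h=3, probe 3,4,5,6 → slot 6
989: h=3, probe 3,4,5,6,7 → slot 7
581: h=3, probe 3,4,5,6,7,8 → slot 8
855: h=5, probe 5,6,7,8,9 → slot 9
428: h=3, probe 3,4,5,6,7,8,9,10 → slot 10
621: h=9, probe 9,10,11 → slot 11
779: h=14 → slot 14
Table: [986, —, 274, 139, 650, 974, 717, 989, 581, 855, 428, 621, —, —, 779, —, —]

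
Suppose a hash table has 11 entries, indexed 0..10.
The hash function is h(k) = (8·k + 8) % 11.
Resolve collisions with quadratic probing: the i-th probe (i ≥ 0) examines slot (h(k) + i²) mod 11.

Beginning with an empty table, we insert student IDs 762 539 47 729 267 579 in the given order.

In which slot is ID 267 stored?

762: h=10 -> slot 10
539: h=8 -> slot 8
47: h=10, probe 10,0 -> slot 0
729: h=10, probe 10,0,3 -> slot 3
267: h=10, probe 10,0,3,8,4 -> slot 4
579: h=9 -> slot 9
Table: [47, ., ., 729, 267, ., ., ., 539, 579, 762]

4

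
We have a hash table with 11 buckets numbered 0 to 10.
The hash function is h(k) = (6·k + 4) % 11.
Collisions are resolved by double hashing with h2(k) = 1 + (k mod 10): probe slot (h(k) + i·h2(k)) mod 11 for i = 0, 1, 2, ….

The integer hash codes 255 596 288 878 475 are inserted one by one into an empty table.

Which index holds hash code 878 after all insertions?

10

255 hashes to 5; slot 5 is free → place at 5.
596 hashes to 5, h2=7; 5 taken → place at 1.
288 hashes to 5, h2=9; 5 taken → place at 3.
878 hashes to 3, h2=9; 3,1 taken → place at 10.
475 hashes to 5, h2=6; 5 taken → place at 0.
Table: [475, 596, _, 288, _, 255, _, _, _, _, 878]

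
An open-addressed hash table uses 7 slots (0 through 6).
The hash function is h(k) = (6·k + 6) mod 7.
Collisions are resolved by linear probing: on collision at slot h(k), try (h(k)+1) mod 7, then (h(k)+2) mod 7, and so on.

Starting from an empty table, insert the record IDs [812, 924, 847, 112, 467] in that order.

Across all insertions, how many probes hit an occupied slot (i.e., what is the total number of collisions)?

8

812: h=6 → slot 6
924: h=6, probe 6,0 → slot 0
847: h=6, probe 6,0,1 → slot 1
112: h=6, probe 6,0,1,2 → slot 2
467: h=1, probe 1,2,3 → slot 3
Table: [924, 847, 112, 467, _, _, 812]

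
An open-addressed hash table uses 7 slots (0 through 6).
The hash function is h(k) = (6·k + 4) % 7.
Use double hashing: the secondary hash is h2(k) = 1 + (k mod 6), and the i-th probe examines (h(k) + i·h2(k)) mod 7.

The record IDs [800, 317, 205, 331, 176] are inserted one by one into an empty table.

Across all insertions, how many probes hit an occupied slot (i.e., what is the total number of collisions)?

Insert 800: h=2, slot 2 empty → index 2.
Insert 317: h=2, h2=6, slot 2 occupied → index 1.
Insert 205: h=2, h2=2, slot 2 occupied → index 4.
Insert 331: h=2, h2=2, slots 2,4 occupied → index 6.
Insert 176: h=3, slot 3 empty → index 3.
Table: [—, 317, 800, 176, 205, —, 331]

4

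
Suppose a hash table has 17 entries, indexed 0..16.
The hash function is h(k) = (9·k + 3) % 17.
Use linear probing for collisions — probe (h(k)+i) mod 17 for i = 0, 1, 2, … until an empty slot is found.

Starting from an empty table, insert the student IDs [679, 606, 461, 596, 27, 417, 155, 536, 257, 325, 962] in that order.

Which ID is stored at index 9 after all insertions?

Insert 679: h=11, slot 11 empty -> index 11.
Insert 606: h=0, slot 0 empty -> index 0.
Insert 461: h=4, slot 4 empty -> index 4.
Insert 596: h=12, slot 12 empty -> index 12.
Insert 27: h=8, slot 8 empty -> index 8.
Insert 417: h=16, slot 16 empty -> index 16.
Insert 155: h=4, slot 4 occupied -> index 5.
Insert 536: h=16, slots 16,0 occupied -> index 1.
Insert 257: h=4, slots 4,5 occupied -> index 6.
Insert 325: h=4, slots 4,5,6 occupied -> index 7.
Insert 962: h=8, slot 8 occupied -> index 9.
Table: [606, 536, —, —, 461, 155, 257, 325, 27, 962, —, 679, 596, —, —, —, 417]

962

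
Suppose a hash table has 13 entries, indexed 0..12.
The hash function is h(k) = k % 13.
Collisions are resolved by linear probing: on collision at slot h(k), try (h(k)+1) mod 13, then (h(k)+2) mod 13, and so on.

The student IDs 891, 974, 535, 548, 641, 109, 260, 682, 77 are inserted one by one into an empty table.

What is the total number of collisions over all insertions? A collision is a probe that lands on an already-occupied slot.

3

Insert 891: h=7, slot 7 empty -> index 7.
Insert 974: h=12, slot 12 empty -> index 12.
Insert 535: h=2, slot 2 empty -> index 2.
Insert 548: h=2, slot 2 occupied -> index 3.
Insert 641: h=4, slot 4 empty -> index 4.
Insert 109: h=5, slot 5 empty -> index 5.
Insert 260: h=0, slot 0 empty -> index 0.
Insert 682: h=6, slot 6 empty -> index 6.
Insert 77: h=12, slots 12,0 occupied -> index 1.
Table: [260, 77, 535, 548, 641, 109, 682, 891, ., ., ., ., 974]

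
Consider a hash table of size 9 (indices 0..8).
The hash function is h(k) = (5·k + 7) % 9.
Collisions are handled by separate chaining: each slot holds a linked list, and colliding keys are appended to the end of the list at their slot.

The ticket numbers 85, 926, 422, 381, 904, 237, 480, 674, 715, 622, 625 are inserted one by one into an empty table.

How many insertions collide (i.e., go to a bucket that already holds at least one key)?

Insert 85: h=0, bucket 0 empty -> new chain.
Insert 926: h=2, bucket 2 empty -> new chain.
Insert 422: h=2, bucket 2 nonempty -> append to chain.
Insert 381: h=4, bucket 4 empty -> new chain.
Insert 904: h=0, bucket 0 nonempty -> append to chain.
Insert 237: h=4, bucket 4 nonempty -> append to chain.
Insert 480: h=4, bucket 4 nonempty -> append to chain.
Insert 674: h=2, bucket 2 nonempty -> append to chain.
Insert 715: h=0, bucket 0 nonempty -> append to chain.
Insert 622: h=3, bucket 3 empty -> new chain.
Insert 625: h=0, bucket 0 nonempty -> append to chain.
Final buckets:
0: 85 -> 904 -> 715 -> 625
1: —
2: 926 -> 422 -> 674
3: 622
4: 381 -> 237 -> 480
5: —
6: —
7: —
8: —

7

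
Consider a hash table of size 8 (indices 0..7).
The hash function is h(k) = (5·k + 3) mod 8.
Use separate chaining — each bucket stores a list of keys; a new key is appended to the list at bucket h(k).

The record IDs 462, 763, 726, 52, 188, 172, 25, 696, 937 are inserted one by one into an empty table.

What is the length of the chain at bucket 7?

462 → bucket 1
763 → bucket 2
726 → bucket 1 (collision)
52 → bucket 7
188 → bucket 7 (collision)
172 → bucket 7 (collision)
25 → bucket 0
696 → bucket 3
937 → bucket 0 (collision)
Final buckets:
0: 25 -> 937
1: 462 -> 726
2: 763
3: 696
4: ∅
5: ∅
6: ∅
7: 52 -> 188 -> 172

3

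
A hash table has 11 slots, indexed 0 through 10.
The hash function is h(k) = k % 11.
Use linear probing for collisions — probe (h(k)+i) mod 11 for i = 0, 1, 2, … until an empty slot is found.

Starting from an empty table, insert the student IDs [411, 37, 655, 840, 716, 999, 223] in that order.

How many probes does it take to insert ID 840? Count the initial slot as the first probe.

4

411: h=4 -> slot 4
37: h=4, probe 4,5 -> slot 5
655: h=6 -> slot 6
840: h=4, probe 4,5,6,7 -> slot 7
716: h=1 -> slot 1
999: h=9 -> slot 9
223: h=3 -> slot 3
Table: [-, 716, -, 223, 411, 37, 655, 840, -, 999, -]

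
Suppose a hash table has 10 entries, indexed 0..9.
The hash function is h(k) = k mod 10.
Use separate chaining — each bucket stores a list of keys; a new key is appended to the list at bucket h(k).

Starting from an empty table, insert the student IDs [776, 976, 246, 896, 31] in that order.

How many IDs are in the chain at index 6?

776 -> bucket 6
976 -> bucket 6 (collision)
246 -> bucket 6 (collision)
896 -> bucket 6 (collision)
31 -> bucket 1
Final buckets:
0: -
1: 31
2: -
3: -
4: -
5: -
6: 776 -> 976 -> 246 -> 896
7: -
8: -
9: -

4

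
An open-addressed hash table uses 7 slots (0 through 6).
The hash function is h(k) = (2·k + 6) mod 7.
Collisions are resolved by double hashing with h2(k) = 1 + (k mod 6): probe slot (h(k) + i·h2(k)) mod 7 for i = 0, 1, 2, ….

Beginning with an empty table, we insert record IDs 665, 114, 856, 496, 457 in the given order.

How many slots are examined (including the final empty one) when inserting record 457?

2

665: h=6 → slot 6
114: h=3 → slot 3
856: h=3, h2=5, probe 3,1 → slot 1
496: h=4 → slot 4
457: h=3, h2=2, probe 3,5 → slot 5
Table: [—, 856, —, 114, 496, 457, 665]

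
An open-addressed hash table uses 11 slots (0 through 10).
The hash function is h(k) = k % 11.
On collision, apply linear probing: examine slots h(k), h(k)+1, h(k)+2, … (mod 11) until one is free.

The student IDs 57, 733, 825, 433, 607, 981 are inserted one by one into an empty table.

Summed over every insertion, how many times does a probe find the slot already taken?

4

57 hashes to 2; slot 2 is free => place at 2.
733 hashes to 7; slot 7 is free => place at 7.
825 hashes to 0; slot 0 is free => place at 0.
433 hashes to 4; slot 4 is free => place at 4.
607 hashes to 2; 2 taken => place at 3.
981 hashes to 2; 2,3,4 taken => place at 5.
Table: [825, ., 57, 607, 433, 981, ., 733, ., ., .]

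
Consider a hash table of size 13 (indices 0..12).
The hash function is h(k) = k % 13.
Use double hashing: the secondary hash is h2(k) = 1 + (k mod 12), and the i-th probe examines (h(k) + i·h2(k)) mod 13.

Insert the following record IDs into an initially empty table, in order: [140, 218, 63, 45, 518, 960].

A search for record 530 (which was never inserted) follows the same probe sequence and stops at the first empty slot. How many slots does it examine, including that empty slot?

140 hashes to 10; slot 10 is free -> place at 10.
218 hashes to 10, h2=3; 10 taken -> place at 0.
63 hashes to 11; slot 11 is free -> place at 11.
45 hashes to 6; slot 6 is free -> place at 6.
518 hashes to 11, h2=3; 11 taken -> place at 1.
960 hashes to 11, h2=1; 11 taken -> place at 12.
Table: [218, 518, ., ., ., ., 45, ., ., ., 140, 63, 960]
Lookup 530: h=10, h2=3, probe 10,0,3 → slot 3 empty, not found.

3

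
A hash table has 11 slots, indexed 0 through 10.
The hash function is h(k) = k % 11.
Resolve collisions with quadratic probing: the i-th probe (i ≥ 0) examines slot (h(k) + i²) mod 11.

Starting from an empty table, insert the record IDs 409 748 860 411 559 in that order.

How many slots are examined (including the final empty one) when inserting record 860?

2

409 hashes to 2; slot 2 is free → place at 2.
748 hashes to 0; slot 0 is free → place at 0.
860 hashes to 2; 2 taken → place at 3.
411 hashes to 4; slot 4 is free → place at 4.
559 hashes to 9; slot 9 is free → place at 9.
Table: [748, -, 409, 860, 411, -, -, -, -, 559, -]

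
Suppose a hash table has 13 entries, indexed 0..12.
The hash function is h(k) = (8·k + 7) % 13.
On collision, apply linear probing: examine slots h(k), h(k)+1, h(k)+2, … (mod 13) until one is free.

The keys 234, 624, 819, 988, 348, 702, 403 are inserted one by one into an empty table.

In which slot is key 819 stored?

9

Insert 234: h=7, slot 7 empty => index 7.
Insert 624: h=7, slot 7 occupied => index 8.
Insert 819: h=7, slots 7,8 occupied => index 9.
Insert 988: h=7, slots 7,8,9 occupied => index 10.
Insert 348: h=9, slots 9,10 occupied => index 11.
Insert 702: h=7, slots 7,8,9,10,11 occupied => index 12.
Insert 403: h=7, slots 7,8,9,10,11,12 occupied => index 0.
Table: [403, ∅, ∅, ∅, ∅, ∅, ∅, 234, 624, 819, 988, 348, 702]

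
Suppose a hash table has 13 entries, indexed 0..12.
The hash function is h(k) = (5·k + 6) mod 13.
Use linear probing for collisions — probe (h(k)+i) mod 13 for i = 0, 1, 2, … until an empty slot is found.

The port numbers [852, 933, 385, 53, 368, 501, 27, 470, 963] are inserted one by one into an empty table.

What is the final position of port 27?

12

852 hashes to 2; slot 2 is free → place at 2.
933 hashes to 4; slot 4 is free → place at 4.
385 hashes to 7; slot 7 is free → place at 7.
53 hashes to 11; slot 11 is free → place at 11.
368 hashes to 0; slot 0 is free → place at 0.
501 hashes to 2; 2 taken → place at 3.
27 hashes to 11; 11 taken → place at 12.
470 hashes to 3; 3,4 taken → place at 5.
963 hashes to 11; 11,12,0 taken → place at 1.
Table: [368, 963, 852, 501, 933, 470, —, 385, —, —, —, 53, 27]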